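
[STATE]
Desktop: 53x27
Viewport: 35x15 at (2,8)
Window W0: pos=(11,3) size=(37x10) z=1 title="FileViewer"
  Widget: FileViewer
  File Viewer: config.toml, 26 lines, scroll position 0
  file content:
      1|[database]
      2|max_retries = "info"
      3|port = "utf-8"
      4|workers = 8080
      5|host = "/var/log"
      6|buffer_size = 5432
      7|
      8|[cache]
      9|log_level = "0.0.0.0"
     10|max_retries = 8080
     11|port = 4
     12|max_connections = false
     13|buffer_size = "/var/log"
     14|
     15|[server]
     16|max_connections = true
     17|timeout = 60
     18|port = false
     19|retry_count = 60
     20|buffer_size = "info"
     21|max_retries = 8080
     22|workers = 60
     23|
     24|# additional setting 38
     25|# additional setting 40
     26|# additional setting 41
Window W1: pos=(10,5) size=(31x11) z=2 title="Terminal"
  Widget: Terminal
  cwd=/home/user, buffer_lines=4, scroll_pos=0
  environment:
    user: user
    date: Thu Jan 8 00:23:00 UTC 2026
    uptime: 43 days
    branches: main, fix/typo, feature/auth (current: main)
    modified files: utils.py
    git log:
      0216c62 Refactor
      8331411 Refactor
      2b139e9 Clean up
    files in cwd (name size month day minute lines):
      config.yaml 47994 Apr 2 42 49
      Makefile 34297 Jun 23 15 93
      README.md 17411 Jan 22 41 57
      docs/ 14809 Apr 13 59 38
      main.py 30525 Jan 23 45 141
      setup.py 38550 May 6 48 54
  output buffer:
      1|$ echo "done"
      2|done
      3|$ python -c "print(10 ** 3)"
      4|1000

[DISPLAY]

        ┃$ echo "done"             
        ┃done                      
        ┃$ python -c "print(10 ** 3
        ┃1000                      
        ┃$ █                       
        ┃                          
        ┃                          
        ┗━━━━━━━━━━━━━━━━━━━━━━━━━━
                                   
                                   
                                   
                                   
                                   
                                   
                                   


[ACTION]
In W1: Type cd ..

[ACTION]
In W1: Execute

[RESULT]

        ┃$ echo "done"             
        ┃done                      
        ┃$ python -c "print(10 ** 3
        ┃1000                      
        ┃$ cd ..                   
        ┃                          
        ┃$ █                       
        ┗━━━━━━━━━━━━━━━━━━━━━━━━━━
                                   
                                   
                                   
                                   
                                   
                                   
                                   


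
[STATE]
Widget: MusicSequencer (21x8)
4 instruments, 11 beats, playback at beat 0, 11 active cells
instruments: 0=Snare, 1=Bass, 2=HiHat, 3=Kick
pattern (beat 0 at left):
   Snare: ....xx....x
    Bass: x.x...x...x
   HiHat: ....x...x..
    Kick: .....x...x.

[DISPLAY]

      ▼1234567890    
 Snare····██····█    
  Bass█·█···█···█    
 HiHat····█···█··    
  Kick·····█···█·    
                     
                     
                     


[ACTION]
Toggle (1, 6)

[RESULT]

      ▼1234567890    
 Snare····██····█    
  Bass█·█·······█    
 HiHat····█···█··    
  Kick·····█···█·    
                     
                     
                     


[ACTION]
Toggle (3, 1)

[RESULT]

      ▼1234567890    
 Snare····██····█    
  Bass█·█·······█    
 HiHat····█···█··    
  Kick·█···█···█·    
                     
                     
                     


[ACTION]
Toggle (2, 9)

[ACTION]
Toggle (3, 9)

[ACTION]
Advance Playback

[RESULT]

      0▼234567890    
 Snare····██····█    
  Bass█·█·······█    
 HiHat····█···██·    
  Kick·█···█·····    
                     
                     
                     


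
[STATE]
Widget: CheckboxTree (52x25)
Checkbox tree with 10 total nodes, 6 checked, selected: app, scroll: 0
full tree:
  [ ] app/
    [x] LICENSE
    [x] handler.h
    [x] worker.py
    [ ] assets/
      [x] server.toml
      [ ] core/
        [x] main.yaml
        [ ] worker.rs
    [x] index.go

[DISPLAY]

>[-] app/                                           
   [x] LICENSE                                      
   [x] handler.h                                    
   [x] worker.py                                    
   [-] assets/                                      
     [x] server.toml                                
     [-] core/                                      
       [x] main.yaml                                
       [ ] worker.rs                                
   [x] index.go                                     
                                                    
                                                    
                                                    
                                                    
                                                    
                                                    
                                                    
                                                    
                                                    
                                                    
                                                    
                                                    
                                                    
                                                    
                                                    


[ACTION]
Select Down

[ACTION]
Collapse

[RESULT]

 [-] app/                                           
>  [x] LICENSE                                      
   [x] handler.h                                    
   [x] worker.py                                    
   [-] assets/                                      
     [x] server.toml                                
     [-] core/                                      
       [x] main.yaml                                
       [ ] worker.rs                                
   [x] index.go                                     
                                                    
                                                    
                                                    
                                                    
                                                    
                                                    
                                                    
                                                    
                                                    
                                                    
                                                    
                                                    
                                                    
                                                    
                                                    


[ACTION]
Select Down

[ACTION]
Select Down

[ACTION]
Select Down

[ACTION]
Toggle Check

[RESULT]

 [x] app/                                           
   [x] LICENSE                                      
   [x] handler.h                                    
   [x] worker.py                                    
>  [x] assets/                                      
     [x] server.toml                                
     [x] core/                                      
       [x] main.yaml                                
       [x] worker.rs                                
   [x] index.go                                     
                                                    
                                                    
                                                    
                                                    
                                                    
                                                    
                                                    
                                                    
                                                    
                                                    
                                                    
                                                    
                                                    
                                                    
                                                    


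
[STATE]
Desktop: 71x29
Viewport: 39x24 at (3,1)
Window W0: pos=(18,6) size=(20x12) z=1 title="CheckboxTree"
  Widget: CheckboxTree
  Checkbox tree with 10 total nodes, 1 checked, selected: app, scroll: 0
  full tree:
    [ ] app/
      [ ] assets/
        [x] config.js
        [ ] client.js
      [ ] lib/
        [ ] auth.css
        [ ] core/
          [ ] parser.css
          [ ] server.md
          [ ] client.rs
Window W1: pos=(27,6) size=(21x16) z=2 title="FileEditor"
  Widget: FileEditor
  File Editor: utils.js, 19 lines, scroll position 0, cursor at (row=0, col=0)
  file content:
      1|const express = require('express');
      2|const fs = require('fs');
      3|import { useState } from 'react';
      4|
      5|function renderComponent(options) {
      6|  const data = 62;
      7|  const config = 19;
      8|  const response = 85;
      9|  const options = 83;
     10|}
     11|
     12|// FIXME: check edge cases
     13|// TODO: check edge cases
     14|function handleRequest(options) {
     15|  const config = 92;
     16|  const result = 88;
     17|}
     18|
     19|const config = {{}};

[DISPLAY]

                                       
                                       
                                       
                                       
                                       
               ┏━━━━━━━━┏━━━━━━━━━━━━━━
               ┃ Checkbo┃ FileEditor   
               ┠────────┠──────────────
               ┃>[-] app┃█onst express 
               ┃   [-] a┃const fs = req
               ┃     [x]┃import { useSt
               ┃     [ ]┃              
               ┃   [ ] l┃function rende
               ┃     [ ]┃  const data =
               ┃     [ ]┃  const config
               ┃       [┃  const respon
               ┗━━━━━━━━┃  const option
                        ┃}             
                        ┃              
                        ┃// FIXME: chec
                        ┗━━━━━━━━━━━━━━
                                       
                                       
                                       


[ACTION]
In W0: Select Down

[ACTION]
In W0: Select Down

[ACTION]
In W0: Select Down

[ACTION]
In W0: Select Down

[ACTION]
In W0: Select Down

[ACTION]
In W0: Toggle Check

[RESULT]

                                       
                                       
                                       
                                       
                                       
               ┏━━━━━━━━┏━━━━━━━━━━━━━━
               ┃ Checkbo┃ FileEditor   
               ┠────────┠──────────────
               ┃ [-] app┃█onst express 
               ┃   [-] a┃const fs = req
               ┃     [x]┃import { useSt
               ┃     [ ]┃              
               ┃   [-] l┃function rende
               ┃>    [x]┃  const data =
               ┃     [ ]┃  const config
               ┃       [┃  const respon
               ┗━━━━━━━━┃  const option
                        ┃}             
                        ┃              
                        ┃// FIXME: chec
                        ┗━━━━━━━━━━━━━━
                                       
                                       
                                       


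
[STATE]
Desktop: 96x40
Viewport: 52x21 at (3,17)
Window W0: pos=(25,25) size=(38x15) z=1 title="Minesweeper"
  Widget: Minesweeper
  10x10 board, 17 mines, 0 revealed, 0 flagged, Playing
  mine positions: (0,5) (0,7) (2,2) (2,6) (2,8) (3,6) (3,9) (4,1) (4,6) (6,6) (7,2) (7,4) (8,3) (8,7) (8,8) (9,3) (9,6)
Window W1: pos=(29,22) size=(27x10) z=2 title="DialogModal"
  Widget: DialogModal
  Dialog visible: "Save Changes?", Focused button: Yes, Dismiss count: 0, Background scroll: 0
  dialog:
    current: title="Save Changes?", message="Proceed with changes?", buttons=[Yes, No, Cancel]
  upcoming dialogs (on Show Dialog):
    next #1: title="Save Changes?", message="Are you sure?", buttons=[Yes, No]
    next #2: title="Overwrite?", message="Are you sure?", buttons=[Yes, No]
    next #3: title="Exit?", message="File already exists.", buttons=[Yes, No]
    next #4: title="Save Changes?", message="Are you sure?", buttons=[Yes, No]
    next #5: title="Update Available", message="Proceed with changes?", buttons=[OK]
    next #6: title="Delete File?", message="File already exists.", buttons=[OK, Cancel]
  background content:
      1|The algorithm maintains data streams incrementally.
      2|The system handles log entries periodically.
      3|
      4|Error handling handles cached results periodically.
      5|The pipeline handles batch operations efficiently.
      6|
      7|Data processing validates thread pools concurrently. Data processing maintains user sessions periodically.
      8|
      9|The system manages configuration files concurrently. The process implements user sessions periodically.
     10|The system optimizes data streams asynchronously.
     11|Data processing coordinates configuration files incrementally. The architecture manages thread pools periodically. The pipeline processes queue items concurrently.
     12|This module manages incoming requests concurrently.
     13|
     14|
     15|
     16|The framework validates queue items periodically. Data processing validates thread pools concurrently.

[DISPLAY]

                                                    
                                                    
                                                    
                                                    
                                                    
                          ┏━━━━━━━━━━━━━━━━━━━━━━━━━
                          ┃ DialogModal             
                          ┠─────────────────────────
                      ┏━━━┃Th┌───────────────────┐ d
                      ┃ Mi┃Th│   Save Changes?   │en
                      ┠───┃  │Proceed with change│  
                      ┃■■■┃Er│[Yes]  No   Cancel │ca
                      ┃■■■┃Th└───────────────────┘tc
                      ┃■■■┃                         
                      ┃■■■┗━━━━━━━━━━━━━━━━━━━━━━━━━
                      ┃■■■■■■■■■■                   
                      ┃■■■■■■■■■■                   
                      ┃■■■■■■■■■■                   
                      ┃■■■■■■■■■■                   
                      ┃■■■■■■■■■■                   
                      ┃■■■■■■■■■■                   


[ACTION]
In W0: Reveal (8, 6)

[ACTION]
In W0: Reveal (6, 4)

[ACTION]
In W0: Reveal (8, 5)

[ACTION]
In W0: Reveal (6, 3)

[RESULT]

                                                    
                                                    
                                                    
                                                    
                                                    
                          ┏━━━━━━━━━━━━━━━━━━━━━━━━━
                          ┃ DialogModal             
                          ┠─────────────────────────
                      ┏━━━┃Th┌───────────────────┐ d
                      ┃ Mi┃Th│   Save Changes?   │en
                      ┠───┃  │Proceed with change│  
                      ┃■■■┃Er│[Yes]  No   Cancel │ca
                      ┃■■■┃Th└───────────────────┘tc
                      ┃■■■┃                         
                      ┃■■■┗━━━━━━━━━━━━━━━━━━━━━━━━━
                      ┃■■■■■■■■■■                   
                      ┃■■■■■■■■■■                   
                      ┃■■■21■■■■■                   
                      ┃■■■■■■■■■■                   
                      ┃■■■■■22■■■                   
                      ┃■■■■■■■■■■                   


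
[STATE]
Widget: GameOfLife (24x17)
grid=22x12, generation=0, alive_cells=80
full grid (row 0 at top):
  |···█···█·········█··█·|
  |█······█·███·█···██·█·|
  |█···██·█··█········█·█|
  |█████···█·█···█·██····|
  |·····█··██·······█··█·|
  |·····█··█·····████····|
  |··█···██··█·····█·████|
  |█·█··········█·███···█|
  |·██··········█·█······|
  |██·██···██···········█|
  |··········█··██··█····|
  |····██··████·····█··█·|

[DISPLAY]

Gen: 0                  
···█···█·········█··█·  
█······█·███·█···██·█·  
█···██·█··█········█·█  
█████···█·█···█·██····  
·····█··██·······█··█·  
·····█··█·····████····  
··█···██··█·····█·████  
█·█··········█·███···█  
·██··········█·█······  
██·██···██···········█  
··········█··██··█····  
····██··████·····█··█·  
                        
                        
                        
                        


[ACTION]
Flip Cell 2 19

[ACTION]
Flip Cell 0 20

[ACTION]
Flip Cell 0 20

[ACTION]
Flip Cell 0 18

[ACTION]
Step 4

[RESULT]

Gen: 4                  
········██·······█····  
···██··█···██···█··█··  
··█··█··███·······██··  
█·████················  
█····██··········██···  
·······█·······██·█···  
█····█·█··········█···  
█·····█········██··█··  
█···█·················  
·███··················  
··········█·█·········  
··········█·█·········  
                        
                        
                        
                        


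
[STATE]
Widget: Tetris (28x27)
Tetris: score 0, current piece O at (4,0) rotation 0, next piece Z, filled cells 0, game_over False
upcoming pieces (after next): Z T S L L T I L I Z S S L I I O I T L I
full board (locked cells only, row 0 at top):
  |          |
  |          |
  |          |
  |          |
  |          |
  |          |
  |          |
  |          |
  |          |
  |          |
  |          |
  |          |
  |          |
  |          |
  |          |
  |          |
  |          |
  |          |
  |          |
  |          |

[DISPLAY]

    ▓▓    │Next:            
    ▓▓    │▓▓               
          │ ▓▓              
          │                 
          │                 
          │                 
          │Score:           
          │0                
          │                 
          │                 
          │                 
          │                 
          │                 
          │                 
          │                 
          │                 
          │                 
          │                 
          │                 
          │                 
          │                 
          │                 
          │                 
          │                 
          │                 
          │                 
          │                 


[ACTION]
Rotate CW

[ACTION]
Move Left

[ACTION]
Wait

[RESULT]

          │Next:            
   ▓▓     │▓▓               
   ▓▓     │ ▓▓              
          │                 
          │                 
          │                 
          │Score:           
          │0                
          │                 
          │                 
          │                 
          │                 
          │                 
          │                 
          │                 
          │                 
          │                 
          │                 
          │                 
          │                 
          │                 
          │                 
          │                 
          │                 
          │                 
          │                 
          │                 


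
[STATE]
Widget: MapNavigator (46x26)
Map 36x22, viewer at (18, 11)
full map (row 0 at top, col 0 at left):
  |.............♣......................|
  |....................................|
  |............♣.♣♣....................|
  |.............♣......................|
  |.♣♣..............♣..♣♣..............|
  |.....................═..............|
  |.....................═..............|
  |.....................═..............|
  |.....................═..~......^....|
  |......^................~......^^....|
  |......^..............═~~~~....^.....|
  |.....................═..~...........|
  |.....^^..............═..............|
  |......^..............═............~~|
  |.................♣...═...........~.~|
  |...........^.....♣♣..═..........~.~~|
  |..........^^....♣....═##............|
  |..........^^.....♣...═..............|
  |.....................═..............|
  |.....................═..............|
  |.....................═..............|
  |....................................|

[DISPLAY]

                                              
                                              
     .............♣......................     
     ....................................     
     ............♣.♣♣....................     
     .............♣......................     
     .♣♣..............♣..♣♣..............     
     .....................═..............     
     .....................═..............     
     .....................═..............     
     .....................═..~......^....     
     ......^................~......^^....     
     ......^..............═~~~~....^.....     
     ..................@..═..~...........     
     .....^^..............═..............     
     ......^..............═............~~     
     .................♣...═...........~.~     
     ...........^.....♣♣..═..........~.~~     
     ..........^^....♣....═##............     
     ..........^^.....♣...═..............     
     .....................═..............     
     .....................═..............     
     .....................═..............     
     ....................................     
                                              
                                              


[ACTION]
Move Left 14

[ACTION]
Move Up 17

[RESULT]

                                              
                                              
                                              
                                              
                                              
                                              
                                              
                                              
                                              
                                              
                                              
                                              
                                              
                   ....@........♣.............
                   ...........................
                   ............♣.♣♣...........
                   .............♣.............
                   .♣♣..............♣..♣♣.....
                   .....................═.....
                   .....................═.....
                   .....................═.....
                   .....................═..~..
                   ......^................~...
                   ......^..............═~~~~.
                   .....................═..~..
                   .....^^..............═.....


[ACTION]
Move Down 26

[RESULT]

                   .....................═..~..
                   ......^................~...
                   ......^..............═~~~~.
                   .....................═..~..
                   .....^^..............═.....
                   ......^..............═.....
                   .................♣...═.....
                   ...........^.....♣♣..═.....
                   ..........^^....♣....═##...
                   ..........^^.....♣...═.....
                   .....................═.....
                   .....................═.....
                   .....................═.....
                   ....@......................
                                              
                                              
                                              
                                              
                                              
                                              
                                              
                                              
                                              
                                              
                                              
                                              


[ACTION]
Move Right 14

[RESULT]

     .....................═..~......^....     
     ......^................~......^^....     
     ......^..............═~~~~....^.....     
     .....................═..~...........     
     .....^^..............═..............     
     ......^..............═............~~     
     .................♣...═...........~.~     
     ...........^.....♣♣..═..........~.~~     
     ..........^^....♣....═##............     
     ..........^^.....♣...═..............     
     .....................═..............     
     .....................═..............     
     .....................═..............     
     ..................@.................     
                                              
                                              
                                              
                                              
                                              
                                              
                                              
                                              
                                              
                                              
                                              
                                              


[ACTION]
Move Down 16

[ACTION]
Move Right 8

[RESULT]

..................═..~......^....             
...^................~......^^....             
...^..............═~~~~....^.....             
..................═..~...........             
..^^..............═..............             
...^..............═............~~             
..............♣...═...........~.~             
........^.....♣♣..═..........~.~~             
.......^^....♣....═##............             
.......^^.....♣...═..............             
..................═..............             
..................═..............             
..................═..............             
.......................@.........             
                                              
                                              
                                              
                                              
                                              
                                              
                                              
                                              
                                              
                                              
                                              
                                              


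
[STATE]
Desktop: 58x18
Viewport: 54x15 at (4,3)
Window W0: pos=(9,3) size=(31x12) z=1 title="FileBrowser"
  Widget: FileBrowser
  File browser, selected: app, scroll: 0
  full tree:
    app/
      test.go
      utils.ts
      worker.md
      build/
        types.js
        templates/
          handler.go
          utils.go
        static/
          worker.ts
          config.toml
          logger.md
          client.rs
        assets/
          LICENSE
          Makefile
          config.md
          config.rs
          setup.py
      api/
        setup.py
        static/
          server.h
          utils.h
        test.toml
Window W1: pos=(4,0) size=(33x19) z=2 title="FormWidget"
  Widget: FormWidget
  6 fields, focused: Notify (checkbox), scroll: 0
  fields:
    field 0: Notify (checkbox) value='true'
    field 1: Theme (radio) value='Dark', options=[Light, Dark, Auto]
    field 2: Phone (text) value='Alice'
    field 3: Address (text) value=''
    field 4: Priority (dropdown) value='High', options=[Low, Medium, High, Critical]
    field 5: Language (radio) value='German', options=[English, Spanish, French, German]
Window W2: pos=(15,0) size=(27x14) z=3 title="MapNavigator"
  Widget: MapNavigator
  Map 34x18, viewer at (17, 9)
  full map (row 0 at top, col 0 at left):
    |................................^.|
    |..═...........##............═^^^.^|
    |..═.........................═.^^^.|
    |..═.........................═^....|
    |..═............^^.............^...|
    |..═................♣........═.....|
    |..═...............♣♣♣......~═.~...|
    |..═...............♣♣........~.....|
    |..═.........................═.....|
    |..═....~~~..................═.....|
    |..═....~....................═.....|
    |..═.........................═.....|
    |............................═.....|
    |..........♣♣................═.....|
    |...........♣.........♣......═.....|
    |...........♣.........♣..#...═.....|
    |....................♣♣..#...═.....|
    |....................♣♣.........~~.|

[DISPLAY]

┃> Notify: ┃..........^^.............┃                
┃  Theme:  ┃..............♣........═.┃                
┃  Phone:  ┃.............♣♣♣......~═.┃                
┃  Address:┃.............♣♣........~.┃                
┃  Priority┃.......................═.┃                
┃  Language┃..~~~.......@..........═.┃                
┃          ┃..~....................═.┃                
┃          ┃.......................═.┃                
┃          ┃.......................═.┃                
┃          ┃.....♣♣................═.┃                
┃          ┗━━━━━━━━━━━━━━━━━━━━━━━━━┛                
┃                               ┃━━┛                  
┃                               ┃                     
┃                               ┃                     
┃                               ┃                     


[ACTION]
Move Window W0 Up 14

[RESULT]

┃> Notify: ┃..........^^.............┃                
┃  Theme:  ┃..............♣........═.┃                
┃  Phone:  ┃.............♣♣♣......~═.┃                
┃  Address:┃.............♣♣........~.┃                
┃  Priority┃.......................═.┃                
┃  Language┃..~~~.......@..........═.┃                
┃          ┃..~....................═.┃                
┃          ┃.......................═.┃                
┃          ┃.......................═.┃                
┃          ┃.....♣♣................═.┃                
┃          ┗━━━━━━━━━━━━━━━━━━━━━━━━━┛                
┃                               ┃                     
┃                               ┃                     
┃                               ┃                     
┃                               ┃                     


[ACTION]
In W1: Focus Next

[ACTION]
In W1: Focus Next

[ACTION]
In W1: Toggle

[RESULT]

┃  Notify: ┃..........^^.............┃                
┃  Theme:  ┃..............♣........═.┃                
┃> Phone:  ┃.............♣♣♣......~═.┃                
┃  Address:┃.............♣♣........~.┃                
┃  Priority┃.......................═.┃                
┃  Language┃..~~~.......@..........═.┃                
┃          ┃..~....................═.┃                
┃          ┃.......................═.┃                
┃          ┃.......................═.┃                
┃          ┃.....♣♣................═.┃                
┃          ┗━━━━━━━━━━━━━━━━━━━━━━━━━┛                
┃                               ┃                     
┃                               ┃                     
┃                               ┃                     
┃                               ┃                     


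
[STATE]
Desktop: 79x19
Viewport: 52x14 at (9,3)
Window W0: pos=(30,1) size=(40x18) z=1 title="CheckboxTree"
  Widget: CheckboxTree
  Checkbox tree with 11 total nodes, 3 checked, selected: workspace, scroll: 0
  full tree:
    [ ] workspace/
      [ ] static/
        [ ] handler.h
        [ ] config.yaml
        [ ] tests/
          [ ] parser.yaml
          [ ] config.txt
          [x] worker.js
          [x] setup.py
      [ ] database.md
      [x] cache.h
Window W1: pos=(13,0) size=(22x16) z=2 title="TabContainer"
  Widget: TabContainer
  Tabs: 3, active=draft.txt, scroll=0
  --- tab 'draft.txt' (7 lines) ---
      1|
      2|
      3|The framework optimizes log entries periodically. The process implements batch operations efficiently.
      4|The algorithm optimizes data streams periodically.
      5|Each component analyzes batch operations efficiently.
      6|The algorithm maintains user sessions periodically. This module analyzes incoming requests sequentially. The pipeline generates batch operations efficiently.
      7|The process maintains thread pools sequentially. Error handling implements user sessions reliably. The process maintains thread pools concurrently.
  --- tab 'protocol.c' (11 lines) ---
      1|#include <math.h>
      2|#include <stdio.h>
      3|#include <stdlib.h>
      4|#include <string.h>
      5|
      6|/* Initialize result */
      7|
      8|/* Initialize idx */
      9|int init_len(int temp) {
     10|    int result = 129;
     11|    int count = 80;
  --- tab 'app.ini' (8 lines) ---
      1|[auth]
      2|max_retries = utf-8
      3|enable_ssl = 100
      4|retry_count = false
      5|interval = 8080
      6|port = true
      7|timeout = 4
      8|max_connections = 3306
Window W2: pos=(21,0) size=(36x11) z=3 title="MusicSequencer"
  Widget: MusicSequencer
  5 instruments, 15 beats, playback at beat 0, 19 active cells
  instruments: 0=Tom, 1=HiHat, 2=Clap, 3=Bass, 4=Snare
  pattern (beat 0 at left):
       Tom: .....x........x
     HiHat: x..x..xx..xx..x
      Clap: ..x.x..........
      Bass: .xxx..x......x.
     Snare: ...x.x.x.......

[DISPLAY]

    ┃[draft.┃      ▼12345678901234             ┃────
    ┃───────┃   Tom·····█········█             ┃    
    ┃       ┃ HiHat█··█··██··██··█             ┃    
    ┃       ┃  Clap··█·█··········             ┃    
    ┃The fra┃  Bass·███··█······█·             ┃    
    ┃The alg┃ Snare···█·█·█·······             ┃    
    ┃Each co┃                                  ┃    
    ┃The alg┗━━━━━━━━━━━━━━━━━━━━━━━━━━━━━━━━━━┛    
    ┃The process maintain┃   [x] worker.js          
    ┃                    ┃   [x] setup.py           
    ┃                    ┃ ] database.md            
    ┃                    ┃x] cache.h                
    ┗━━━━━━━━━━━━━━━━━━━━┛                          
                     ┃                              


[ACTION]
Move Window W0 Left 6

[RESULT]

    ┃[draft.┃      ▼12345678901234             ┃────
    ┃───────┃   Tom·····█········█             ┃    
    ┃       ┃ HiHat█··█··██··██··█             ┃    
    ┃       ┃  Clap··█·█··········             ┃    
    ┃The fra┃  Bass·███··█······█·             ┃    
    ┃The alg┃ Snare···█·█·█·······             ┃    
    ┃Each co┃                                  ┃    
    ┃The alg┗━━━━━━━━━━━━━━━━━━━━━━━━━━━━━━━━━━┛    
    ┃The process maintain┃ worker.js                
    ┃                    ┃ setup.py                 
    ┃                    ┃abase.md                  
    ┃                    ┃he.h                      
    ┗━━━━━━━━━━━━━━━━━━━━┛                          
               ┃                                    


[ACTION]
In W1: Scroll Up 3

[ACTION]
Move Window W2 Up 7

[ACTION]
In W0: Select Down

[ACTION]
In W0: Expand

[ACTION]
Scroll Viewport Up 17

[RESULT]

    ┏━━━━━━━┏━━━━━━━━━━━━━━━━━━━━━━━━━━━━━━━━━━┓    
    ┃ TabCon┃ MusicSequencer                   ┃━━━━
    ┠───────┠──────────────────────────────────┨    
    ┃[draft.┃      ▼12345678901234             ┃────
    ┃───────┃   Tom·····█········█             ┃    
    ┃       ┃ HiHat█··█··██··██··█             ┃    
    ┃       ┃  Clap··█·█··········             ┃    
    ┃The fra┃  Bass·███··█······█·             ┃    
    ┃The alg┃ Snare···█·█·█·······             ┃    
    ┃Each co┃                                  ┃    
    ┃The alg┗━━━━━━━━━━━━━━━━━━━━━━━━━━━━━━━━━━┛    
    ┃The process maintain┃ worker.js                
    ┃                    ┃ setup.py                 
    ┃                    ┃abase.md                  


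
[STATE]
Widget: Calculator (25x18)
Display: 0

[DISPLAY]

                        0
┌───┬───┬───┬───┐        
│ 7 │ 8 │ 9 │ ÷ │        
├───┼───┼───┼───┤        
│ 4 │ 5 │ 6 │ × │        
├───┼───┼───┼───┤        
│ 1 │ 2 │ 3 │ - │        
├───┼───┼───┼───┤        
│ 0 │ . │ = │ + │        
├───┼───┼───┼───┤        
│ C │ MC│ MR│ M+│        
└───┴───┴───┴───┘        
                         
                         
                         
                         
                         
                         


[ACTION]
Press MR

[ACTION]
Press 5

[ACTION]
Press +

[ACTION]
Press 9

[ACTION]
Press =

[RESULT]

                       14
┌───┬───┬───┬───┐        
│ 7 │ 8 │ 9 │ ÷ │        
├───┼───┼───┼───┤        
│ 4 │ 5 │ 6 │ × │        
├───┼───┼───┼───┤        
│ 1 │ 2 │ 3 │ - │        
├───┼───┼───┼───┤        
│ 0 │ . │ = │ + │        
├───┼───┼───┼───┤        
│ C │ MC│ MR│ M+│        
└───┴───┴───┴───┘        
                         
                         
                         
                         
                         
                         


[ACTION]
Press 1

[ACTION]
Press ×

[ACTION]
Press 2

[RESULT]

                        2
┌───┬───┬───┬───┐        
│ 7 │ 8 │ 9 │ ÷ │        
├───┼───┼───┼───┤        
│ 4 │ 5 │ 6 │ × │        
├───┼───┼───┼───┤        
│ 1 │ 2 │ 3 │ - │        
├───┼───┼───┼───┤        
│ 0 │ . │ = │ + │        
├───┼───┼───┼───┤        
│ C │ MC│ MR│ M+│        
└───┴───┴───┴───┘        
                         
                         
                         
                         
                         
                         
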